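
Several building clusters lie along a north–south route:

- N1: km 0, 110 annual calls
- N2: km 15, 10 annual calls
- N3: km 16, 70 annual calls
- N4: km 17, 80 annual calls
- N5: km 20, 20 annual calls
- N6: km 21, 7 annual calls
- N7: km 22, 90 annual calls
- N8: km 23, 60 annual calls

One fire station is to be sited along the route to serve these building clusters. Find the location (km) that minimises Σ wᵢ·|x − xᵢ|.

x = 17

For a sum of weighted absolute distances on a line, the optimum is the weighted median (not the mean). Total weight W = 447; half-weight = 223.5.
Sort by position and accumulate weight:
  km 0 (N1, w=110) → cum 110
  km 15 (N2, w=10) → cum 120
  km 16 (N3, w=70) → cum 190
  km 17 (N4, w=80) → cum 270  ≥ 223.5 → median here
  km 20 (N5, w=20) → cum 290
  km 21 (N6, w=7) → cum 297
  km 22 (N7, w=90) → cum 387
  km 23 (N8, w=60) → cum 447
Optimal location: km 17.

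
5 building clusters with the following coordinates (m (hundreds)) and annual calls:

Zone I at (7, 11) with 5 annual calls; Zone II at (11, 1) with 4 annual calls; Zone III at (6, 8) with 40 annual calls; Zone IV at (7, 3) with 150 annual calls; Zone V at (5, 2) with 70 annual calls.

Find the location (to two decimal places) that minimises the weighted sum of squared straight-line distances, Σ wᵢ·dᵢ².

The minimiser of Σwᵢ‖p−pᵢ‖² is the weighted centroid p* = (Σwᵢpᵢ)/(Σwᵢ).
Σwᵢ = 269.
Σwᵢxᵢ = 5·7 + 4·11 + 40·6 + 150·7 + 70·5 = 1719.
Σwᵢyᵢ = 5·11 + 4·1 + 40·8 + 150·3 + 70·2 = 969.
x* = 1719/269 = 6.39, y* = 969/269 = 3.60.

(6.39, 3.60)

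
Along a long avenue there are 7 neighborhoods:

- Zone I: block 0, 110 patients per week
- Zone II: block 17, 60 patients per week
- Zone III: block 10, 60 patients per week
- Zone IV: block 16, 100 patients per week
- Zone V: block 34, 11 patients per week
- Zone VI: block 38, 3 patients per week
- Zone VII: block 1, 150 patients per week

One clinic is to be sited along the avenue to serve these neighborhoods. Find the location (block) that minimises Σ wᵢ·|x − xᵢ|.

For a sum of weighted absolute distances on a line, the optimum is the weighted median (not the mean). Total weight W = 494; half-weight = 247.
Sort by position and accumulate weight:
  block 0 (Zone I, w=110) → cum 110
  block 1 (Zone VII, w=150) → cum 260  ≥ 247 → median here
  block 10 (Zone III, w=60) → cum 320
  block 16 (Zone IV, w=100) → cum 420
  block 17 (Zone II, w=60) → cum 480
  block 34 (Zone V, w=11) → cum 491
  block 38 (Zone VI, w=3) → cum 494
Optimal location: block 1.

x = 1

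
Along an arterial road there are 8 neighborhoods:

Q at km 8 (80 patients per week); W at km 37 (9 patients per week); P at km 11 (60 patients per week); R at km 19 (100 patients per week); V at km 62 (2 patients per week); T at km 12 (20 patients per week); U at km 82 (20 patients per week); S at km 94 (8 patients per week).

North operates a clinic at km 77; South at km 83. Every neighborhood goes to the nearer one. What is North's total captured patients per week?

The indifferent point is the midpoint (77+83)/2 = 80; neighborhoods left of it (closer to North at 77) go to North, those right go to South.
  Q at 8 (w=80) → North
  P at 11 (w=60) → North
  T at 12 (w=20) → North
  R at 19 (w=100) → North
  W at 37 (w=9) → North
  V at 62 (w=2) → North
  U at 82 (w=20) → South
  S at 94 (w=8) → South
North captures 271; South captures 28.

271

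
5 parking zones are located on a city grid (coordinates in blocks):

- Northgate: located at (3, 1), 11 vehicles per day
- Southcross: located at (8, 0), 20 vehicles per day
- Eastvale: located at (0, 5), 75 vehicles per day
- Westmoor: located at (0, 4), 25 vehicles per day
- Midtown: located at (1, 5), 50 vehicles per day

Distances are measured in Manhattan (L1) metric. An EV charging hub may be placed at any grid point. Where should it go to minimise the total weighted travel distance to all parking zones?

Manhattan distance separates: Σwᵢ(|x−xᵢ|+|y−yᵢ|) = Σwᵢ|x−xᵢ| + Σwᵢ|y−yᵢ|, so x and y are optimised independently as 1-D weighted medians.
Total weight W = 181; half = 90.5.
x-coordinate, sorted with cumulative weight:
  x=0 (Eastvale, w=75) cum 75
  x=0 (Westmoor, w=25) cum 100  ← median
  x=1 (Midtown, w=50) cum 150
  x=3 (Northgate, w=11) cum 161
  x=8 (Southcross, w=20) cum 181
⇒ x* = 0
y-coordinate, sorted with cumulative weight:
  y=0 (Southcross, w=20) cum 20
  y=1 (Northgate, w=11) cum 31
  y=4 (Westmoor, w=25) cum 56
  y=5 (Eastvale, w=75) cum 131  ← median
  y=5 (Midtown, w=50) cum 181
⇒ y* = 5

(0, 5)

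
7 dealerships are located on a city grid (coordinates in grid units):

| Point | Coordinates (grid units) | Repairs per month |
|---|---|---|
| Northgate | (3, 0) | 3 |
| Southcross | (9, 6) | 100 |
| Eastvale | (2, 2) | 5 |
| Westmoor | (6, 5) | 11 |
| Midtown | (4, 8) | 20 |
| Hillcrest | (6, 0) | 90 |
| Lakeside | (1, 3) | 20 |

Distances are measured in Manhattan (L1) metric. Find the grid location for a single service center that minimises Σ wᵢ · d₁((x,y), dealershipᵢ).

Manhattan distance separates: Σwᵢ(|x−xᵢ|+|y−yᵢ|) = Σwᵢ|x−xᵢ| + Σwᵢ|y−yᵢ|, so x and y are optimised independently as 1-D weighted medians.
Total weight W = 249; half = 124.5.
x-coordinate, sorted with cumulative weight:
  x=1 (Lakeside, w=20) cum 20
  x=2 (Eastvale, w=5) cum 25
  x=3 (Northgate, w=3) cum 28
  x=4 (Midtown, w=20) cum 48
  x=6 (Westmoor, w=11) cum 59
  x=6 (Hillcrest, w=90) cum 149  ← median
  x=9 (Southcross, w=100) cum 249
⇒ x* = 6
y-coordinate, sorted with cumulative weight:
  y=0 (Northgate, w=3) cum 3
  y=0 (Hillcrest, w=90) cum 93
  y=2 (Eastvale, w=5) cum 98
  y=3 (Lakeside, w=20) cum 118
  y=5 (Westmoor, w=11) cum 129  ← median
  y=6 (Southcross, w=100) cum 229
  y=8 (Midtown, w=20) cum 249
⇒ y* = 5

(6, 5)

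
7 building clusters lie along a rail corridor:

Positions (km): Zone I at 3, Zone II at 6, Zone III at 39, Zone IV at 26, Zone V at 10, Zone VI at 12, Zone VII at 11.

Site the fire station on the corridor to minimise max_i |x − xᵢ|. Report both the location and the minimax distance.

The 1-center on a line is the midpoint of the two extreme points: leftmost at 3, rightmost at 39.
Optimal location = (3 + 39)/2 = 21; maximum distance = (39 − 3)/2 = 18.

location 21, max distance 18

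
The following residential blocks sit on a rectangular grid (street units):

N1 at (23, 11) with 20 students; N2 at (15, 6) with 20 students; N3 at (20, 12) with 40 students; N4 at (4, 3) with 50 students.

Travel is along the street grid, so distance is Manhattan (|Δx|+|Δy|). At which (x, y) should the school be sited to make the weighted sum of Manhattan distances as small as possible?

(15, 6)

Manhattan distance separates: Σwᵢ(|x−xᵢ|+|y−yᵢ|) = Σwᵢ|x−xᵢ| + Σwᵢ|y−yᵢ|, so x and y are optimised independently as 1-D weighted medians.
Total weight W = 130; half = 65.
x-coordinate, sorted with cumulative weight:
  x=4 (N4, w=50) cum 50
  x=15 (N2, w=20) cum 70  ← median
  x=20 (N3, w=40) cum 110
  x=23 (N1, w=20) cum 130
⇒ x* = 15
y-coordinate, sorted with cumulative weight:
  y=3 (N4, w=50) cum 50
  y=6 (N2, w=20) cum 70  ← median
  y=11 (N1, w=20) cum 90
  y=12 (N3, w=40) cum 130
⇒ y* = 6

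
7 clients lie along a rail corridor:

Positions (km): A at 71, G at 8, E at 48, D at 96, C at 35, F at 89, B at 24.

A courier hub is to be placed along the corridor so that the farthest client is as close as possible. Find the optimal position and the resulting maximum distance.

location 52, max distance 44

The 1-center on a line is the midpoint of the two extreme points: leftmost at 8, rightmost at 96.
Optimal location = (8 + 96)/2 = 52; maximum distance = (96 − 8)/2 = 44.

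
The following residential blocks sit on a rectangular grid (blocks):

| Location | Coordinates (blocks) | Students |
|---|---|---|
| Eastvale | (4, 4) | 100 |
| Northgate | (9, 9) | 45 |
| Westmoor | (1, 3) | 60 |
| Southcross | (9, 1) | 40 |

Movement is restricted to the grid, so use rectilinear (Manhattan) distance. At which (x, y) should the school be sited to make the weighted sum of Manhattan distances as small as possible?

Manhattan distance separates: Σwᵢ(|x−xᵢ|+|y−yᵢ|) = Σwᵢ|x−xᵢ| + Σwᵢ|y−yᵢ|, so x and y are optimised independently as 1-D weighted medians.
Total weight W = 245; half = 122.5.
x-coordinate, sorted with cumulative weight:
  x=1 (Westmoor, w=60) cum 60
  x=4 (Eastvale, w=100) cum 160  ← median
  x=9 (Northgate, w=45) cum 205
  x=9 (Southcross, w=40) cum 245
⇒ x* = 4
y-coordinate, sorted with cumulative weight:
  y=1 (Southcross, w=40) cum 40
  y=3 (Westmoor, w=60) cum 100
  y=4 (Eastvale, w=100) cum 200  ← median
  y=9 (Northgate, w=45) cum 245
⇒ y* = 4

(4, 4)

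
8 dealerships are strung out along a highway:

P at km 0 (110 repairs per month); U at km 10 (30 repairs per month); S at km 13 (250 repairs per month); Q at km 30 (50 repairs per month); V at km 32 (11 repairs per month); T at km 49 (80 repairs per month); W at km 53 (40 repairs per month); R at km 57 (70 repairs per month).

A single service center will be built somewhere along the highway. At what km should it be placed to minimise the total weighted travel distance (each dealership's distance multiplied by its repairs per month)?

x = 13

For a sum of weighted absolute distances on a line, the optimum is the weighted median (not the mean). Total weight W = 641; half-weight = 320.5.
Sort by position and accumulate weight:
  km 0 (P, w=110) → cum 110
  km 10 (U, w=30) → cum 140
  km 13 (S, w=250) → cum 390  ≥ 320.5 → median here
  km 30 (Q, w=50) → cum 440
  km 32 (V, w=11) → cum 451
  km 49 (T, w=80) → cum 531
  km 53 (W, w=40) → cum 571
  km 57 (R, w=70) → cum 641
Optimal location: km 13.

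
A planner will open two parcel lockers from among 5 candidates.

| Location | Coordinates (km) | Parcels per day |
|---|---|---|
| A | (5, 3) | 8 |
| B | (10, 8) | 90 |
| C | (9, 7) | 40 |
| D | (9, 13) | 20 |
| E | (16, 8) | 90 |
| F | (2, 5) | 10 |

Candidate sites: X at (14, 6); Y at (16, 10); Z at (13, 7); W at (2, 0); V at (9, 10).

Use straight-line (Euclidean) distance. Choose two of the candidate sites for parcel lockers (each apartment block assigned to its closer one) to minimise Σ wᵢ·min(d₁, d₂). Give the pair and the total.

Evaluate every pair (each demand assigned to the nearer of the two):
  {Y, V}: total = 711.8
  {X, V}: total = 786.3
  {Z, V}: total = 816.4
  {Y, Z}: total = 952.2
  {Z, W}: total = 957.4
  {X, Z}: total = 1026.7
  {X, W}: total = 1117.0
  {W, V}: total = 1120.4
  {X, Y}: total = 1135.1
  {Y, W}: total = 1290.1
Best pair: {Y, V} with total 711.8.

{Y, V}, total 711.8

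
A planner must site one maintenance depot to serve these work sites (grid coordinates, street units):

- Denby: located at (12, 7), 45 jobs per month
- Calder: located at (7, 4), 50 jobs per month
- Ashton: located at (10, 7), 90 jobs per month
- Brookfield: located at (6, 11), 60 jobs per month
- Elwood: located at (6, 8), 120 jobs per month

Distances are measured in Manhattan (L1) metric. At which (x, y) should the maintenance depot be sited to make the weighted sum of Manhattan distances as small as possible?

Manhattan distance separates: Σwᵢ(|x−xᵢ|+|y−yᵢ|) = Σwᵢ|x−xᵢ| + Σwᵢ|y−yᵢ|, so x and y are optimised independently as 1-D weighted medians.
Total weight W = 365; half = 182.5.
x-coordinate, sorted with cumulative weight:
  x=6 (Brookfield, w=60) cum 60
  x=6 (Elwood, w=120) cum 180
  x=7 (Calder, w=50) cum 230  ← median
  x=10 (Ashton, w=90) cum 320
  x=12 (Denby, w=45) cum 365
⇒ x* = 7
y-coordinate, sorted with cumulative weight:
  y=4 (Calder, w=50) cum 50
  y=7 (Denby, w=45) cum 95
  y=7 (Ashton, w=90) cum 185  ← median
  y=8 (Elwood, w=120) cum 305
  y=11 (Brookfield, w=60) cum 365
⇒ y* = 7

(7, 7)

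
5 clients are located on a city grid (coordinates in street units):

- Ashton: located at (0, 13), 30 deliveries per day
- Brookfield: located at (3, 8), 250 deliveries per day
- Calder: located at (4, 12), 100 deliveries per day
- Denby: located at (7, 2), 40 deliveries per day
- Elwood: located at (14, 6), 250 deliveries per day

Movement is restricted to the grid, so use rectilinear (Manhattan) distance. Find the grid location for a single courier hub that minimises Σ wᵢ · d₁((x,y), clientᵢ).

(4, 8)

Manhattan distance separates: Σwᵢ(|x−xᵢ|+|y−yᵢ|) = Σwᵢ|x−xᵢ| + Σwᵢ|y−yᵢ|, so x and y are optimised independently as 1-D weighted medians.
Total weight W = 670; half = 335.
x-coordinate, sorted with cumulative weight:
  x=0 (Ashton, w=30) cum 30
  x=3 (Brookfield, w=250) cum 280
  x=4 (Calder, w=100) cum 380  ← median
  x=7 (Denby, w=40) cum 420
  x=14 (Elwood, w=250) cum 670
⇒ x* = 4
y-coordinate, sorted with cumulative weight:
  y=2 (Denby, w=40) cum 40
  y=6 (Elwood, w=250) cum 290
  y=8 (Brookfield, w=250) cum 540  ← median
  y=12 (Calder, w=100) cum 640
  y=13 (Ashton, w=30) cum 670
⇒ y* = 8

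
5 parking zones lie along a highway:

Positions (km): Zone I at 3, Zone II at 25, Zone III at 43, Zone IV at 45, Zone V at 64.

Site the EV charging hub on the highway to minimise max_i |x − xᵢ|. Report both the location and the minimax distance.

location 33.5, max distance 30.5

The 1-center on a line is the midpoint of the two extreme points: leftmost at 3, rightmost at 64.
Optimal location = (3 + 64)/2 = 33.5; maximum distance = (64 − 3)/2 = 30.5.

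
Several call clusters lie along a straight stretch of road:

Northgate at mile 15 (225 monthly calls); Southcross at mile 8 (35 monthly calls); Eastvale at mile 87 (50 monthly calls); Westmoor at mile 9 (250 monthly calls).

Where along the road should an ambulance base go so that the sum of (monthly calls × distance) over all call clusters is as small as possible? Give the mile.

For a sum of weighted absolute distances on a line, the optimum is the weighted median (not the mean). Total weight W = 560; half-weight = 280.
Sort by position and accumulate weight:
  mile 8 (Southcross, w=35) → cum 35
  mile 9 (Westmoor, w=250) → cum 285  ≥ 280 → median here
  mile 15 (Northgate, w=225) → cum 510
  mile 87 (Eastvale, w=50) → cum 560
Optimal location: mile 9.

x = 9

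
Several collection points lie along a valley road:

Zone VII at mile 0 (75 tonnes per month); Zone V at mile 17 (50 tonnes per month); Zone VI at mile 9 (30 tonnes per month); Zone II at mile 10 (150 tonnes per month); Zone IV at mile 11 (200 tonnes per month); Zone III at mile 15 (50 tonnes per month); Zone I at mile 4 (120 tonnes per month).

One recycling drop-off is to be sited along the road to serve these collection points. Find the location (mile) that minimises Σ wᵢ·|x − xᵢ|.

x = 10

For a sum of weighted absolute distances on a line, the optimum is the weighted median (not the mean). Total weight W = 675; half-weight = 337.5.
Sort by position and accumulate weight:
  mile 0 (Zone VII, w=75) → cum 75
  mile 4 (Zone I, w=120) → cum 195
  mile 9 (Zone VI, w=30) → cum 225
  mile 10 (Zone II, w=150) → cum 375  ≥ 337.5 → median here
  mile 11 (Zone IV, w=200) → cum 575
  mile 15 (Zone III, w=50) → cum 625
  mile 17 (Zone V, w=50) → cum 675
Optimal location: mile 10.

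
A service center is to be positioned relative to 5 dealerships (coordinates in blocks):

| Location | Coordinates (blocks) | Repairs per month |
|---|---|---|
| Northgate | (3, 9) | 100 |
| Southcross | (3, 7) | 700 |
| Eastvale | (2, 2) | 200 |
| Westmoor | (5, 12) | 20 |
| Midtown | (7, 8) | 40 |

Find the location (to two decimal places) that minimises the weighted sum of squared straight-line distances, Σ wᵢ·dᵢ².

The minimiser of Σwᵢ‖p−pᵢ‖² is the weighted centroid p* = (Σwᵢpᵢ)/(Σwᵢ).
Σwᵢ = 1060.
Σwᵢxᵢ = 100·3 + 700·3 + 200·2 + 20·5 + 40·7 = 3180.
Σwᵢyᵢ = 100·9 + 700·7 + 200·2 + 20·12 + 40·8 = 6760.
x* = 3180/1060 = 3.00, y* = 6760/1060 = 6.38.

(3.00, 6.38)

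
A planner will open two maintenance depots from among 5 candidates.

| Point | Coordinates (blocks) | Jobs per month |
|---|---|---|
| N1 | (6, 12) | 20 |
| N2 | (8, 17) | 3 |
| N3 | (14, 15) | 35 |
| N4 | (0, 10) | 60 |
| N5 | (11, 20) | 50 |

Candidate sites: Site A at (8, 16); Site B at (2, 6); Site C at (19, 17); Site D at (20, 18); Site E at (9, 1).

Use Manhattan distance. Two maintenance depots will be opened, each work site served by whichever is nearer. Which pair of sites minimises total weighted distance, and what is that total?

Evaluate every pair (each demand assigned to the nearer of the two):
  {Site A, Site B}: total = 1078
  {Site B, Site C}: total = 1388
  {Site B, Site D}: total = 1464
  {Site A, Site C}: total = 1558
  {Site A, Site D}: total = 1558
  {Site A, Site E}: total = 1558
  {Site C, Site E}: total = 2188
  {Site D, Site E}: total = 2264
  {Site B, Site E}: total = 2326
  {Site C, Site D}: total = 2748
Best pair: {Site A, Site B} with total 1078.

{Site A, Site B}, total 1078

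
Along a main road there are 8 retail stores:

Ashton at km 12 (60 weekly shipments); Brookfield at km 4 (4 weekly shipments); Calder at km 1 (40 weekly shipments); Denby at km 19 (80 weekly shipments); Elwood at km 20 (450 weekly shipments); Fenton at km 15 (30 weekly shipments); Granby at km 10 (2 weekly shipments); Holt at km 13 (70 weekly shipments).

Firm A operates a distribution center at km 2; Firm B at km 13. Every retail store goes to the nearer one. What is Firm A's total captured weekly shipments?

The indifferent point is the midpoint (2+13)/2 = 7.5; retail stores left of it (closer to Firm A at 2) go to Firm A, those right go to Firm B.
  Calder at 1 (w=40) → Firm A
  Brookfield at 4 (w=4) → Firm A
  Granby at 10 (w=2) → Firm B
  Ashton at 12 (w=60) → Firm B
  Holt at 13 (w=70) → Firm B
  Fenton at 15 (w=30) → Firm B
  Denby at 19 (w=80) → Firm B
  Elwood at 20 (w=450) → Firm B
Firm A captures 44; Firm B captures 692.

44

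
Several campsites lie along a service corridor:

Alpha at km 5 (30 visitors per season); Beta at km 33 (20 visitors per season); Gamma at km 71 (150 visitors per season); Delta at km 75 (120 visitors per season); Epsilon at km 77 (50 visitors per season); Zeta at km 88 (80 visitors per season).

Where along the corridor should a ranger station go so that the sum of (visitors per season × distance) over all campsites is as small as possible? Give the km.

x = 75

For a sum of weighted absolute distances on a line, the optimum is the weighted median (not the mean). Total weight W = 450; half-weight = 225.
Sort by position and accumulate weight:
  km 5 (Alpha, w=30) → cum 30
  km 33 (Beta, w=20) → cum 50
  km 71 (Gamma, w=150) → cum 200
  km 75 (Delta, w=120) → cum 320  ≥ 225 → median here
  km 77 (Epsilon, w=50) → cum 370
  km 88 (Zeta, w=80) → cum 450
Optimal location: km 75.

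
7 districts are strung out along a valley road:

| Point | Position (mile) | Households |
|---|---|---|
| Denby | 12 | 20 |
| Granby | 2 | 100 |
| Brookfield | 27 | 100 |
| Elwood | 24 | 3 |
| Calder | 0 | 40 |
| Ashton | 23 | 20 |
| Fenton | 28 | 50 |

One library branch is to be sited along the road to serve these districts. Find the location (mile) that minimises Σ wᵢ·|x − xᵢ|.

For a sum of weighted absolute distances on a line, the optimum is the weighted median (not the mean). Total weight W = 333; half-weight = 166.5.
Sort by position and accumulate weight:
  mile 0 (Calder, w=40) → cum 40
  mile 2 (Granby, w=100) → cum 140
  mile 12 (Denby, w=20) → cum 160
  mile 23 (Ashton, w=20) → cum 180  ≥ 166.5 → median here
  mile 24 (Elwood, w=3) → cum 183
  mile 27 (Brookfield, w=100) → cum 283
  mile 28 (Fenton, w=50) → cum 333
Optimal location: mile 23.

x = 23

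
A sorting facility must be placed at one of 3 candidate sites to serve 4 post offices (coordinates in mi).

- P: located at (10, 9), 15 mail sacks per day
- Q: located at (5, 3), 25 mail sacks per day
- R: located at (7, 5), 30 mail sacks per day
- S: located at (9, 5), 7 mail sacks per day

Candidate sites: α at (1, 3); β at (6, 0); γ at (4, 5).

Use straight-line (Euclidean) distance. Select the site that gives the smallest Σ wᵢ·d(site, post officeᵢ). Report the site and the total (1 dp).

Total weighted distance at each candidate:
  α (1, 3): total = 509.7
  β (6, 0): total = 420.6
  γ (4, 5): total = 289.1
Minimum is at γ with total 289.1 mi.

γ, total 289.1 mi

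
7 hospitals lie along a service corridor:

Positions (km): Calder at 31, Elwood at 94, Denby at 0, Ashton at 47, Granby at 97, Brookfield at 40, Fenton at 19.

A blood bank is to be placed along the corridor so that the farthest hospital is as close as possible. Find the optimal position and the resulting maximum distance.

The 1-center on a line is the midpoint of the two extreme points: leftmost at 0, rightmost at 97.
Optimal location = (0 + 97)/2 = 48.5; maximum distance = (97 − 0)/2 = 48.5.

location 48.5, max distance 48.5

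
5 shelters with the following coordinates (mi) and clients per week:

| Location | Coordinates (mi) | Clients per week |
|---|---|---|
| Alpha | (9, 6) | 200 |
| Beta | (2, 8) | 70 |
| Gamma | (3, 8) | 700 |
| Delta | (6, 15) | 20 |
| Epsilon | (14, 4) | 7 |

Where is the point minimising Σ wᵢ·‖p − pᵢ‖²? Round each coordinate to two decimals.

The minimiser of Σwᵢ‖p−pᵢ‖² is the weighted centroid p* = (Σwᵢpᵢ)/(Σwᵢ).
Σwᵢ = 997.
Σwᵢxᵢ = 200·9 + 70·2 + 700·3 + 20·6 + 7·14 = 4258.
Σwᵢyᵢ = 200·6 + 70·8 + 700·8 + 20·15 + 7·4 = 7688.
x* = 4258/997 = 4.27, y* = 7688/997 = 7.71.

(4.27, 7.71)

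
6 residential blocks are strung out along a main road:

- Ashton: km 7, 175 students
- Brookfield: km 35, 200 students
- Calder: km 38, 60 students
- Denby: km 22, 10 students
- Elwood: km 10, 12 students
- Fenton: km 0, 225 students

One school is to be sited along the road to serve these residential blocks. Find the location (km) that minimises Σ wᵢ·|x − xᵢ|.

For a sum of weighted absolute distances on a line, the optimum is the weighted median (not the mean). Total weight W = 682; half-weight = 341.
Sort by position and accumulate weight:
  km 0 (Fenton, w=225) → cum 225
  km 7 (Ashton, w=175) → cum 400  ≥ 341 → median here
  km 10 (Elwood, w=12) → cum 412
  km 22 (Denby, w=10) → cum 422
  km 35 (Brookfield, w=200) → cum 622
  km 38 (Calder, w=60) → cum 682
Optimal location: km 7.

x = 7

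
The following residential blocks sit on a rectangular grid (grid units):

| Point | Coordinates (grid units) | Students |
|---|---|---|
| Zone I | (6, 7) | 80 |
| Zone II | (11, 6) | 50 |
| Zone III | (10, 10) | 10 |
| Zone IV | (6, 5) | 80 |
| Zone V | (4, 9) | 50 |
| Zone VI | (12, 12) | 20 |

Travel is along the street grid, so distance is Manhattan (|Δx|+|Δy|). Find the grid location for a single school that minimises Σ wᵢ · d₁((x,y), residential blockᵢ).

Manhattan distance separates: Σwᵢ(|x−xᵢ|+|y−yᵢ|) = Σwᵢ|x−xᵢ| + Σwᵢ|y−yᵢ|, so x and y are optimised independently as 1-D weighted medians.
Total weight W = 290; half = 145.
x-coordinate, sorted with cumulative weight:
  x=4 (Zone V, w=50) cum 50
  x=6 (Zone I, w=80) cum 130
  x=6 (Zone IV, w=80) cum 210  ← median
  x=10 (Zone III, w=10) cum 220
  x=11 (Zone II, w=50) cum 270
  x=12 (Zone VI, w=20) cum 290
⇒ x* = 6
y-coordinate, sorted with cumulative weight:
  y=5 (Zone IV, w=80) cum 80
  y=6 (Zone II, w=50) cum 130
  y=7 (Zone I, w=80) cum 210  ← median
  y=9 (Zone V, w=50) cum 260
  y=10 (Zone III, w=10) cum 270
  y=12 (Zone VI, w=20) cum 290
⇒ y* = 7

(6, 7)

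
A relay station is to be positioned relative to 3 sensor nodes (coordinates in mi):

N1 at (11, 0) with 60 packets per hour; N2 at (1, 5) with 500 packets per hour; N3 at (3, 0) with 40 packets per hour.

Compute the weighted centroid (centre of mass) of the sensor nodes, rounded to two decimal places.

(2.13, 4.17)

The minimiser of Σwᵢ‖p−pᵢ‖² is the weighted centroid p* = (Σwᵢpᵢ)/(Σwᵢ).
Σwᵢ = 600.
Σwᵢxᵢ = 60·11 + 500·1 + 40·3 = 1280.
Σwᵢyᵢ = 60·0 + 500·5 + 40·0 = 2500.
x* = 1280/600 = 2.13, y* = 2500/600 = 4.17.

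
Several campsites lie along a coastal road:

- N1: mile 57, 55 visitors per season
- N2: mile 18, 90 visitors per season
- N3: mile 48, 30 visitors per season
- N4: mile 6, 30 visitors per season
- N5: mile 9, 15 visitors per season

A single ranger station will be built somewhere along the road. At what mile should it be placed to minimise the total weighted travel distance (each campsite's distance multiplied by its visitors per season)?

For a sum of weighted absolute distances on a line, the optimum is the weighted median (not the mean). Total weight W = 220; half-weight = 110.
Sort by position and accumulate weight:
  mile 6 (N4, w=30) → cum 30
  mile 9 (N5, w=15) → cum 45
  mile 18 (N2, w=90) → cum 135  ≥ 110 → median here
  mile 48 (N3, w=30) → cum 165
  mile 57 (N1, w=55) → cum 220
Optimal location: mile 18.

x = 18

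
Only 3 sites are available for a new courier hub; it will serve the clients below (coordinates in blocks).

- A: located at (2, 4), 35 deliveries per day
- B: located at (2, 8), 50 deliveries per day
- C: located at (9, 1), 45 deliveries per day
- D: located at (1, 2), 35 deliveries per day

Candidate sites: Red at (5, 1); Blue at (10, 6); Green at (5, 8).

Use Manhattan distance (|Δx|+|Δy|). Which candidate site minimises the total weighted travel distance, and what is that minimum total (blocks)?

Total weighted distance at each candidate:
  Red (5, 1): total = 1065
  Blue (10, 6): total = 1575
  Green (5, 8): total = 1240
Minimum is at Red with total 1065 blocks.

Red, total 1065 blocks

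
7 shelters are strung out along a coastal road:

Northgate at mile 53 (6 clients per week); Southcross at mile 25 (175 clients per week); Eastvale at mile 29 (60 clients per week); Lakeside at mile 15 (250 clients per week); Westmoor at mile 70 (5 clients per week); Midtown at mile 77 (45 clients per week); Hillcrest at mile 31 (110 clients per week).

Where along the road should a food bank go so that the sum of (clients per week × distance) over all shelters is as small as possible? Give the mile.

For a sum of weighted absolute distances on a line, the optimum is the weighted median (not the mean). Total weight W = 651; half-weight = 325.5.
Sort by position and accumulate weight:
  mile 15 (Lakeside, w=250) → cum 250
  mile 25 (Southcross, w=175) → cum 425  ≥ 325.5 → median here
  mile 29 (Eastvale, w=60) → cum 485
  mile 31 (Hillcrest, w=110) → cum 595
  mile 53 (Northgate, w=6) → cum 601
  mile 70 (Westmoor, w=5) → cum 606
  mile 77 (Midtown, w=45) → cum 651
Optimal location: mile 25.

x = 25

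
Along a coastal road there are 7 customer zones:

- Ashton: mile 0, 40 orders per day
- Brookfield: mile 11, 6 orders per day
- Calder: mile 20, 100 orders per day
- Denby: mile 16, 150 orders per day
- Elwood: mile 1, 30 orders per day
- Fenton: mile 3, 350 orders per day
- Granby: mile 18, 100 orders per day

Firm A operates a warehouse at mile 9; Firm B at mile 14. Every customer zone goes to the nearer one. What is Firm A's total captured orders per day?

The indifferent point is the midpoint (9+14)/2 = 11.5; customer zones left of it (closer to Firm A at 9) go to Firm A, those right go to Firm B.
  Ashton at 0 (w=40) → Firm A
  Elwood at 1 (w=30) → Firm A
  Fenton at 3 (w=350) → Firm A
  Brookfield at 11 (w=6) → Firm A
  Denby at 16 (w=150) → Firm B
  Granby at 18 (w=100) → Firm B
  Calder at 20 (w=100) → Firm B
Firm A captures 426; Firm B captures 350.

426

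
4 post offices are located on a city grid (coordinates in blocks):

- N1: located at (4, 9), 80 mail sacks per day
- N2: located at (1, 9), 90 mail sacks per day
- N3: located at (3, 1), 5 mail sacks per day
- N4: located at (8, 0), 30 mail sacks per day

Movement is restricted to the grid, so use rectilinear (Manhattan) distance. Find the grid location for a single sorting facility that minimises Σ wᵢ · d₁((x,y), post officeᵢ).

Manhattan distance separates: Σwᵢ(|x−xᵢ|+|y−yᵢ|) = Σwᵢ|x−xᵢ| + Σwᵢ|y−yᵢ|, so x and y are optimised independently as 1-D weighted medians.
Total weight W = 205; half = 102.5.
x-coordinate, sorted with cumulative weight:
  x=1 (N2, w=90) cum 90
  x=3 (N3, w=5) cum 95
  x=4 (N1, w=80) cum 175  ← median
  x=8 (N4, w=30) cum 205
⇒ x* = 4
y-coordinate, sorted with cumulative weight:
  y=0 (N4, w=30) cum 30
  y=1 (N3, w=5) cum 35
  y=9 (N1, w=80) cum 115  ← median
  y=9 (N2, w=90) cum 205
⇒ y* = 9

(4, 9)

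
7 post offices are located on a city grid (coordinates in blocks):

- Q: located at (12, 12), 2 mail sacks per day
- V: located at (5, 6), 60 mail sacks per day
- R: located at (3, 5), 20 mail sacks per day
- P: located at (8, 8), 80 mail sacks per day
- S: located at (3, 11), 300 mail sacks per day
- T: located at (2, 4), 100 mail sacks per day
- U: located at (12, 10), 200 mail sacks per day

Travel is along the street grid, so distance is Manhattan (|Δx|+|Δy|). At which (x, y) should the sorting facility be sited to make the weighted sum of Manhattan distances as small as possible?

Manhattan distance separates: Σwᵢ(|x−xᵢ|+|y−yᵢ|) = Σwᵢ|x−xᵢ| + Σwᵢ|y−yᵢ|, so x and y are optimised independently as 1-D weighted medians.
Total weight W = 762; half = 381.
x-coordinate, sorted with cumulative weight:
  x=2 (T, w=100) cum 100
  x=3 (R, w=20) cum 120
  x=3 (S, w=300) cum 420  ← median
  x=5 (V, w=60) cum 480
  x=8 (P, w=80) cum 560
  x=12 (Q, w=2) cum 562
  x=12 (U, w=200) cum 762
⇒ x* = 3
y-coordinate, sorted with cumulative weight:
  y=4 (T, w=100) cum 100
  y=5 (R, w=20) cum 120
  y=6 (V, w=60) cum 180
  y=8 (P, w=80) cum 260
  y=10 (U, w=200) cum 460  ← median
  y=11 (S, w=300) cum 760
  y=12 (Q, w=2) cum 762
⇒ y* = 10

(3, 10)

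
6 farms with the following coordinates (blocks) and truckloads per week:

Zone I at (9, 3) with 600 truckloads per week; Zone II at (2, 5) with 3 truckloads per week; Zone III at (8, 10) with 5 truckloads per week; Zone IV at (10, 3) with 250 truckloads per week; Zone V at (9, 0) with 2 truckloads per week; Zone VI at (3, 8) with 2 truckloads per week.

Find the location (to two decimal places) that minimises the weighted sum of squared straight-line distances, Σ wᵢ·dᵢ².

(9.25, 3.05)

The minimiser of Σwᵢ‖p−pᵢ‖² is the weighted centroid p* = (Σwᵢpᵢ)/(Σwᵢ).
Σwᵢ = 862.
Σwᵢxᵢ = 600·9 + 3·2 + 5·8 + 250·10 + 2·9 + 2·3 = 7970.
Σwᵢyᵢ = 600·3 + 3·5 + 5·10 + 250·3 + 2·0 + 2·8 = 2631.
x* = 7970/862 = 9.25, y* = 2631/862 = 3.05.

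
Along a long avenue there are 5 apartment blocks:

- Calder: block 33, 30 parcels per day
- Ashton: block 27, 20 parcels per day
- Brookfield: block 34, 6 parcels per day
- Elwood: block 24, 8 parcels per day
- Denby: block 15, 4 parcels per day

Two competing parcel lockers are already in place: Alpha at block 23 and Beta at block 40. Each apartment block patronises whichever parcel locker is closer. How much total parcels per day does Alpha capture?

The indifferent point is the midpoint (23+40)/2 = 31.5; apartment blocks left of it (closer to Alpha at 23) go to Alpha, those right go to Beta.
  Denby at 15 (w=4) → Alpha
  Elwood at 24 (w=8) → Alpha
  Ashton at 27 (w=20) → Alpha
  Calder at 33 (w=30) → Beta
  Brookfield at 34 (w=6) → Beta
Alpha captures 32; Beta captures 36.

32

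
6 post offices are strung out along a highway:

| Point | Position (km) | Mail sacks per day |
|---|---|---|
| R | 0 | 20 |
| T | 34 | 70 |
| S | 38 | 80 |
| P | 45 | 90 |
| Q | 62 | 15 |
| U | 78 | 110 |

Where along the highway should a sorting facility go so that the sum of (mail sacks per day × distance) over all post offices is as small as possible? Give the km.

For a sum of weighted absolute distances on a line, the optimum is the weighted median (not the mean). Total weight W = 385; half-weight = 192.5.
Sort by position and accumulate weight:
  km 0 (R, w=20) → cum 20
  km 34 (T, w=70) → cum 90
  km 38 (S, w=80) → cum 170
  km 45 (P, w=90) → cum 260  ≥ 192.5 → median here
  km 62 (Q, w=15) → cum 275
  km 78 (U, w=110) → cum 385
Optimal location: km 45.

x = 45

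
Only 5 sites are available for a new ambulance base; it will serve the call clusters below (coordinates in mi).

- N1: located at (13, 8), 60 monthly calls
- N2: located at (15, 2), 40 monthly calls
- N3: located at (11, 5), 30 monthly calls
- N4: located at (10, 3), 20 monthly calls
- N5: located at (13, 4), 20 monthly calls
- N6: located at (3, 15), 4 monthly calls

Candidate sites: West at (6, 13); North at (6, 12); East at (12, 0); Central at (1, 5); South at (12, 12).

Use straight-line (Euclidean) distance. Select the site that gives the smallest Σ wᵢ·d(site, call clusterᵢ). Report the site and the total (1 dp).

Total weighted distance at each candidate:
  West (6, 13): total = 1825.5
  North (6, 12): total = 1706.5
  East (12, 0): total = 1005.5
  Central (1, 5): total = 2080.9
  South (12, 12): total = 1260.7
Minimum is at East with total 1005.5 mi.

East, total 1005.5 mi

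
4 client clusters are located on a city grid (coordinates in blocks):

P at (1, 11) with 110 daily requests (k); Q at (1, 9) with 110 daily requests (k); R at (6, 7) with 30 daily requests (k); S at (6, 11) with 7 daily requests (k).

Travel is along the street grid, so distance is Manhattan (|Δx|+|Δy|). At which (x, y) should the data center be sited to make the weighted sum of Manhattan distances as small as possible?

Manhattan distance separates: Σwᵢ(|x−xᵢ|+|y−yᵢ|) = Σwᵢ|x−xᵢ| + Σwᵢ|y−yᵢ|, so x and y are optimised independently as 1-D weighted medians.
Total weight W = 257; half = 128.5.
x-coordinate, sorted with cumulative weight:
  x=1 (P, w=110) cum 110
  x=1 (Q, w=110) cum 220  ← median
  x=6 (R, w=30) cum 250
  x=6 (S, w=7) cum 257
⇒ x* = 1
y-coordinate, sorted with cumulative weight:
  y=7 (R, w=30) cum 30
  y=9 (Q, w=110) cum 140  ← median
  y=11 (P, w=110) cum 250
  y=11 (S, w=7) cum 257
⇒ y* = 9

(1, 9)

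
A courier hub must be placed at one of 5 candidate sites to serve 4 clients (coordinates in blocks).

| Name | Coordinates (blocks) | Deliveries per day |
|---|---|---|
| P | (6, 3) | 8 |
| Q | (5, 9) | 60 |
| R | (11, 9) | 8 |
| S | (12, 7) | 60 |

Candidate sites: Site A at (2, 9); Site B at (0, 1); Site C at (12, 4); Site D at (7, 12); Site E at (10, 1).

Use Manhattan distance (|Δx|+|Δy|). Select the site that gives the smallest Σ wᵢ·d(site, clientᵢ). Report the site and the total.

Total weighted distance at each candidate:
  Site A (2, 9): total = 1052
  Site B (0, 1): total = 2076
  Site C (12, 4): total = 1004
  Site D (7, 12): total = 1036
  Site E (10, 1): total = 1380
Minimum is at Site C with total 1004 blocks.

Site C, total 1004 blocks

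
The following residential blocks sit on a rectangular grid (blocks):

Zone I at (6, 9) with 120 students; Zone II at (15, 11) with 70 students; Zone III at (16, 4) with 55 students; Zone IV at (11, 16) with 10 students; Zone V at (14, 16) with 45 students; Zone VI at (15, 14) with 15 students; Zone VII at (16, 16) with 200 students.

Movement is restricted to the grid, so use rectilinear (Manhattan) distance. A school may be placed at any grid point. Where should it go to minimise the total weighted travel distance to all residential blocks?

(15, 14)

Manhattan distance separates: Σwᵢ(|x−xᵢ|+|y−yᵢ|) = Σwᵢ|x−xᵢ| + Σwᵢ|y−yᵢ|, so x and y are optimised independently as 1-D weighted medians.
Total weight W = 515; half = 257.5.
x-coordinate, sorted with cumulative weight:
  x=6 (Zone I, w=120) cum 120
  x=11 (Zone IV, w=10) cum 130
  x=14 (Zone V, w=45) cum 175
  x=15 (Zone II, w=70) cum 245
  x=15 (Zone VI, w=15) cum 260  ← median
  x=16 (Zone III, w=55) cum 315
  x=16 (Zone VII, w=200) cum 515
⇒ x* = 15
y-coordinate, sorted with cumulative weight:
  y=4 (Zone III, w=55) cum 55
  y=9 (Zone I, w=120) cum 175
  y=11 (Zone II, w=70) cum 245
  y=14 (Zone VI, w=15) cum 260  ← median
  y=16 (Zone IV, w=10) cum 270
  y=16 (Zone V, w=45) cum 315
  y=16 (Zone VII, w=200) cum 515
⇒ y* = 14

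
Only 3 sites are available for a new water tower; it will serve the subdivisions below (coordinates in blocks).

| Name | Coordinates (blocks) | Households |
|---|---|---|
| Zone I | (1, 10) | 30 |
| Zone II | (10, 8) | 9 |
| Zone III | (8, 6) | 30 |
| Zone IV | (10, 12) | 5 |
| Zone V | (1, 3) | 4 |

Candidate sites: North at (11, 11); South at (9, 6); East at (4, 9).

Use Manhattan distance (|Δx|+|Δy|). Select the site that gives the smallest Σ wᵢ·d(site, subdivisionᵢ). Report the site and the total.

Total weighted distance at each candidate:
  North (11, 11): total = 688
  South (9, 6): total = 496
  East (4, 9): total = 474
Minimum is at East with total 474 blocks.

East, total 474 blocks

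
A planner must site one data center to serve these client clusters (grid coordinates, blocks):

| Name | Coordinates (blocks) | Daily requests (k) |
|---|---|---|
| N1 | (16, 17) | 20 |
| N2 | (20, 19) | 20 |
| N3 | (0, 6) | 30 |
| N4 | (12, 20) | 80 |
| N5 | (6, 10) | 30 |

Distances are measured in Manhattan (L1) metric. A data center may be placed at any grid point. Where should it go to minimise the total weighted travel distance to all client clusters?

(12, 19)

Manhattan distance separates: Σwᵢ(|x−xᵢ|+|y−yᵢ|) = Σwᵢ|x−xᵢ| + Σwᵢ|y−yᵢ|, so x and y are optimised independently as 1-D weighted medians.
Total weight W = 180; half = 90.
x-coordinate, sorted with cumulative weight:
  x=0 (N3, w=30) cum 30
  x=6 (N5, w=30) cum 60
  x=12 (N4, w=80) cum 140  ← median
  x=16 (N1, w=20) cum 160
  x=20 (N2, w=20) cum 180
⇒ x* = 12
y-coordinate, sorted with cumulative weight:
  y=6 (N3, w=30) cum 30
  y=10 (N5, w=30) cum 60
  y=17 (N1, w=20) cum 80
  y=19 (N2, w=20) cum 100  ← median
  y=20 (N4, w=80) cum 180
⇒ y* = 19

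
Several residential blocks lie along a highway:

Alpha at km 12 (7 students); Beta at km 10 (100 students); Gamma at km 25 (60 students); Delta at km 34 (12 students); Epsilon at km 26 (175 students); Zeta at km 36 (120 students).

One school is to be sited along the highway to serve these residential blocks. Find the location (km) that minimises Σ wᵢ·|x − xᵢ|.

For a sum of weighted absolute distances on a line, the optimum is the weighted median (not the mean). Total weight W = 474; half-weight = 237.
Sort by position and accumulate weight:
  km 10 (Beta, w=100) → cum 100
  km 12 (Alpha, w=7) → cum 107
  km 25 (Gamma, w=60) → cum 167
  km 26 (Epsilon, w=175) → cum 342  ≥ 237 → median here
  km 34 (Delta, w=12) → cum 354
  km 36 (Zeta, w=120) → cum 474
Optimal location: km 26.

x = 26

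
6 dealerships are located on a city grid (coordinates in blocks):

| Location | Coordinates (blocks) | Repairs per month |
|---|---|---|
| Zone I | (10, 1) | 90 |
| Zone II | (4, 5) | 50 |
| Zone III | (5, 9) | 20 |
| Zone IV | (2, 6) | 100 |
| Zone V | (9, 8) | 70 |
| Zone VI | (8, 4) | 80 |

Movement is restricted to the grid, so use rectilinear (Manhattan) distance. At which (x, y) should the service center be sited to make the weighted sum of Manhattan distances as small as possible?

Manhattan distance separates: Σwᵢ(|x−xᵢ|+|y−yᵢ|) = Σwᵢ|x−xᵢ| + Σwᵢ|y−yᵢ|, so x and y are optimised independently as 1-D weighted medians.
Total weight W = 410; half = 205.
x-coordinate, sorted with cumulative weight:
  x=2 (Zone IV, w=100) cum 100
  x=4 (Zone II, w=50) cum 150
  x=5 (Zone III, w=20) cum 170
  x=8 (Zone VI, w=80) cum 250  ← median
  x=9 (Zone V, w=70) cum 320
  x=10 (Zone I, w=90) cum 410
⇒ x* = 8
y-coordinate, sorted with cumulative weight:
  y=1 (Zone I, w=90) cum 90
  y=4 (Zone VI, w=80) cum 170
  y=5 (Zone II, w=50) cum 220  ← median
  y=6 (Zone IV, w=100) cum 320
  y=8 (Zone V, w=70) cum 390
  y=9 (Zone III, w=20) cum 410
⇒ y* = 5

(8, 5)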